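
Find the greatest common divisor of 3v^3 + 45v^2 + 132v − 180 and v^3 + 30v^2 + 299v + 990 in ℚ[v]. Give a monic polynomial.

v + 10

Repeated division with remainder:
  3v^3 + 45v^2 + 132v − 180 = (3)(v^3 + 30v^2 + 299v + 990) + (−45v^2 − 765v − 3150)
  v^3 + 30v^2 + 299v + 990 = (−(1/45)v − 13/45)(−45v^2 − 765v − 3150) + (8v + 80)
  −45v^2 − 765v − 3150 = (−(45/8)v − 315/8)(8v + 80) + (0)
Last nonzero remainder: 8v + 80. Dividing through by 8 gives the monic gcd v + 10.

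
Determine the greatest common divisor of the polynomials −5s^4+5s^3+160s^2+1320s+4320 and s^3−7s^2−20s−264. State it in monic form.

Apply the Euclidean algorithm:
  −5s^4+5s^3+160s^2+1320s+4320 = (−5s−30)(s^3−7s^2−20s−264) + (−150s^2−600s−3600)
  s^3−7s^2−20s−264 = (−(1/150)s+11/150)(−150s^2−600s−3600) + (0)
Last nonzero remainder: −150s^2−600s−3600. Dividing through by −150 gives the monic gcd s^2+4s+24.

s^2+4s+24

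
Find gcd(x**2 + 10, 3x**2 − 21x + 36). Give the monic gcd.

1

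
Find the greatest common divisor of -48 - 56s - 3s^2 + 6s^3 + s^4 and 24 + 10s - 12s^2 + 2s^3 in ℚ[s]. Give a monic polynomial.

Apply the Euclidean algorithm:
  s^4 + 6s^3 - 3s^2 - 56s - 48 = ((1/2)s + 6)(2s^3 - 12s^2 + 10s + 24) + (64s^2 - 128s - 192)
  2s^3 - 12s^2 + 10s + 24 = ((1/32)s - 1/8)(64s^2 - 128s - 192) + (0)
Last nonzero remainder: 64s^2 - 128s - 192. Dividing through by 64 gives the monic gcd s^2 - 2s - 3.

-3 - 2s + s^2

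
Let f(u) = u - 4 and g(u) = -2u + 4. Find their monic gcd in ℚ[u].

Repeated division with remainder:
  u - 4 = (-1/2)(-2u + 4) + (-2)
  -2u + 4 = (u - 2)(-2) + (0)
The last nonzero remainder is the constant -2, so the polynomials are coprime and gcd = 1.

1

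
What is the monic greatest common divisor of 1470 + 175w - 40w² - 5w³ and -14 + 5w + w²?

7 + w

By polynomial division,
  -5w³ - 40w² + 175w + 1470 = (-5w - 15)(w² + 5w - 14) + (180w + 1260)
  w² + 5w - 14 = ((1/180)w - 1/90)(180w + 1260) + (0)
Last nonzero remainder: 180w + 1260. Dividing through by 180 gives the monic gcd w + 7.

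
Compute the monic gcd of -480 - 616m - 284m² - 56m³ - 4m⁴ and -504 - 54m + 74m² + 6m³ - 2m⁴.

Apply the Euclidean algorithm:
  -4m⁴ - 56m³ - 284m² - 616m - 480 = (2)(-2m⁴ + 6m³ + 74m² - 54m - 504) + (-68m³ - 432m² - 508m + 528)
  -2m⁴ + 6m³ + 74m² - 54m - 504 = ((1/34)m - 159/578)(-68m³ - 432m² - 508m + 528) + (-(8640/289)m² - (60480/289)m - 103680/289)
  -68m³ - 432m² - 508m + 528 = ((4913/2160)m - 3179/2160)(-(8640/289)m² - (60480/289)m - 103680/289) + (0)
Last nonzero remainder: -(8640/289)m² - (60480/289)m - 103680/289. Dividing through by -8640/289 gives the monic gcd m² + 7m + 12.

12 + 7m + m²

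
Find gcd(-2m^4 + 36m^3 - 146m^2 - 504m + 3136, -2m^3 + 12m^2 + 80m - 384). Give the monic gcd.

m - 8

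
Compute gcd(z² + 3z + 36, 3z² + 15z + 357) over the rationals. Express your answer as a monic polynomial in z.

1

Apply the Euclidean algorithm:
  z² + 3z + 36 = (1/3)(3z² + 15z + 357) + (-2z - 83)
  3z² + 15z + 357 = (-(3/2)z + 219/4)(-2z - 83) + (19605/4)
  -2z - 83 = (-(8/19605)z - 332/19605)(19605/4) + (0)
The last nonzero remainder is the constant 19605/4, so the polynomials are coprime and gcd = 1.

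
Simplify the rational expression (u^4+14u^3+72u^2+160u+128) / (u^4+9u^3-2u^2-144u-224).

(u^2+8u+16)/(u^2+3u-28)

Euclidean algorithm in ℚ[u]:
  u^4+14u^3+72u^2+160u+128 = (u^4+9u^3-2u^2-144u-224) + (5u^3+74u^2+304u+352)
  u^4+9u^3-2u^2-144u-224 = ((1/5)u-29/25)(5u^3+74u^2+304u+352) + ((576/25)u^2+(3456/25)u+4608/25)
  5u^3+74u^2+304u+352 = ((125/576)u+275/144)((576/25)u^2+(3456/25)u+4608/25) + (0)
Last nonzero remainder: (576/25)u^2+(3456/25)u+4608/25. Dividing through by 576/25 gives the monic gcd u^2+6u+8.
Cancel u^2+6u+8 from numerator and denominator to get the reduced form.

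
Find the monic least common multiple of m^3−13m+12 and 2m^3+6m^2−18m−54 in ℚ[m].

m^5+6m^4−4m^3−66m^2−45m+108

Repeated division with remainder:
  m^3−13m+12 = (1/2)(2m^3+6m^2−18m−54) + (−3m^2−4m+39)
  2m^3+6m^2−18m−54 = (−(2/3)m−10/9)(−3m^2−4m+39) + ((32/9)m−32/3)
  −3m^2−4m+39 = (−(27/32)m−117/32)((32/9)m−32/3) + (0)
Last nonzero remainder: (32/9)m−32/3. Dividing through by 32/9 gives the monic gcd m−3.
Then lcm(f, g) = f·g / gcd(f, g); expanding and making the result monic gives the answer.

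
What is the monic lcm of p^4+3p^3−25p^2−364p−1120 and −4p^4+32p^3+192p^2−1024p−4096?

p^6−p^5−69p^4−360p^3+1136p^2+16128p+35840

Repeated division with remainder:
  p^4+3p^3−25p^2−364p−1120 = (−1/4)(−4p^4+32p^3+192p^2−1024p−4096) + (11p^3+23p^2−620p−2144)
  −4p^4+32p^3+192p^2−1024p−4096 = (−(4/11)p+444/121)(11p^3+23p^2−620p−2144) + (−(14260/121)p^2+(57040/121)p+456320/121)
  11p^3+23p^2−620p−2144 = (−(1331/14260)p−8107/14260)(−(14260/121)p^2+(57040/121)p+456320/121) + (0)
Last nonzero remainder: −(14260/121)p^2+(57040/121)p+456320/121. Dividing through by −14260/121 gives the monic gcd p^2−4p−32.
Then lcm(f, g) = f·g / gcd(f, g); expanding and making the result monic gives the answer.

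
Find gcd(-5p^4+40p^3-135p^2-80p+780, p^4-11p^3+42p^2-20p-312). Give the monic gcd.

By polynomial division,
  -5p^4+40p^3-135p^2-80p+780 = (-5)(p^4-11p^3+42p^2-20p-312) + (-15p^3+75p^2-180p-780)
  p^4-11p^3+42p^2-20p-312 = (-(1/15)p+2/5)(-15p^3+75p^2-180p-780) + (0)
Last nonzero remainder: -15p^3+75p^2-180p-780. Dividing through by -15 gives the monic gcd p^3-5p^2+12p+52.

p^3-5p^2+12p+52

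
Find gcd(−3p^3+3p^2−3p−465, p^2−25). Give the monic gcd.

p+5

Euclidean algorithm in ℚ[p]:
  −3p^3+3p^2−3p−465 = (−3p+3)(p^2−25) + (−78p−390)
  p^2−25 = (−(1/78)p+5/78)(−78p−390) + (0)
Last nonzero remainder: −78p−390. Dividing through by −78 gives the monic gcd p+5.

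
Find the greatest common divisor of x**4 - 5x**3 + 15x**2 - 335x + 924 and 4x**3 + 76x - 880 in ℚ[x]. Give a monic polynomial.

Apply the Euclidean algorithm:
  x**4 - 5x**3 + 15x**2 - 335x + 924 = ((1/4)x - 5/4)(4x**3 + 76x - 880) + (-4x**2 - 20x - 176)
  4x**3 + 76x - 880 = (-x + 5)(-4x**2 - 20x - 176) + (0)
Last nonzero remainder: -4x**2 - 20x - 176. Dividing through by -4 gives the monic gcd x**2 + 5x + 44.

x**2 + 5x + 44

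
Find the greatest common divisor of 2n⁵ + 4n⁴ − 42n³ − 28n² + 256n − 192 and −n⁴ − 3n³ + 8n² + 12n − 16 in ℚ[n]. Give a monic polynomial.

Apply the Euclidean algorithm:
  2n⁵ + 4n⁴ − 42n³ − 28n² + 256n − 192 = (−2n + 2)(−n⁴ − 3n³ + 8n² + 12n − 16) + (−20n³ − 20n² + 200n − 160)
  −n⁴ − 3n³ + 8n² + 12n − 16 = ((1/20)n + 1/10)(−20n³ − 20n² + 200n − 160) + (0)
Last nonzero remainder: −20n³ − 20n² + 200n − 160. Dividing through by −20 gives the monic gcd n³ + n² − 10n + 8.

n³ + n² − 10n + 8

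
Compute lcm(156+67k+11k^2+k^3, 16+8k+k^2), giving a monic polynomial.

By polynomial division,
  k^3+11k^2+67k+156 = (k+3)(k^2+8k+16) + (27k+108)
  k^2+8k+16 = ((1/27)k+4/27)(27k+108) + (0)
Last nonzero remainder: 27k+108. Dividing through by 27 gives the monic gcd k+4.
Then lcm(f, g) = f·g / gcd(f, g); expanding and making the result monic gives the answer.

624+424k+111k^2+15k^3+k^4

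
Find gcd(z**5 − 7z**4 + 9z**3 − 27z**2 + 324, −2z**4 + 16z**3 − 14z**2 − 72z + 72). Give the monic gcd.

z**3 − 7z**2 + 36

By polynomial division,
  z**5 − 7z**4 + 9z**3 − 27z**2 + 324 = (−(1/2)z − 1/2)(−2z**4 + 16z**3 − 14z**2 − 72z + 72) + (10z**3 − 70z**2 + 360)
  −2z**4 + 16z**3 − 14z**2 − 72z + 72 = (−(1/5)z + 1/5)(10z**3 − 70z**2 + 360) + (0)
Last nonzero remainder: 10z**3 − 70z**2 + 360. Dividing through by 10 gives the monic gcd z**3 − 7z**2 + 36.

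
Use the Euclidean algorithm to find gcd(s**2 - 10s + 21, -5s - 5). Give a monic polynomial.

1

By polynomial division,
  s**2 - 10s + 21 = (-(1/5)s + 11/5)(-5s - 5) + (32)
  -5s - 5 = (-(5/32)s - 5/32)(32) + (0)
The last nonzero remainder is the constant 32, so the polynomials are coprime and gcd = 1.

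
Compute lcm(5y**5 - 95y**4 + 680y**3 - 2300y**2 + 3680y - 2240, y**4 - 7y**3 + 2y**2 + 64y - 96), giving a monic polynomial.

Euclidean algorithm in ℚ[y]:
  5y**5 - 95y**4 + 680y**3 - 2300y**2 + 3680y - 2240 = (5y - 60)(y**4 - 7y**3 + 2y**2 + 64y - 96) + (250y**3 - 2500y**2 + 8000y - 8000)
  y**4 - 7y**3 + 2y**2 + 64y - 96 = ((1/250)y + 3/250)(250y**3 - 2500y**2 + 8000y - 8000) + (0)
Last nonzero remainder: 250y**3 - 2500y**2 + 8000y - 8000. Dividing through by 250 gives the monic gcd y**3 - 10y**2 + 32y - 32.
Then lcm(f, g) = f·g / gcd(f, g); expanding and making the result monic gives the answer.

y**6 - 16y**5 + 79y**4 - 52y**3 - 644y**2 + 1760y - 1344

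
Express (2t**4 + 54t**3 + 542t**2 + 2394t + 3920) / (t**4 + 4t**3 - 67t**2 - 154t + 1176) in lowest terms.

Repeated division with remainder:
  2t**4 + 54t**3 + 542t**2 + 2394t + 3920 = (2)(t**4 + 4t**3 - 67t**2 - 154t + 1176) + (46t**3 + 676t**2 + 2702t + 1568)
  t**4 + 4t**3 - 67t**2 - 154t + 1176 = ((1/46)t - 123/529)(46t**3 + 676t**2 + 2702t + 1568) + ((16632/529)t**2 + (232848/529)t + 814968/529)
  46t**3 + 676t**2 + 2702t + 1568 = ((12167/8316)t + 2116/2079)((16632/529)t**2 + (232848/529)t + 814968/529) + (0)
Last nonzero remainder: (16632/529)t**2 + (232848/529)t + 814968/529. Dividing through by 16632/529 gives the monic gcd t**2 + 14t + 49.
Cancel t**2 + 14t + 49 from numerator and denominator to get the reduced form.

(2t**2 + 26t + 80)/(t**2 - 10t + 24)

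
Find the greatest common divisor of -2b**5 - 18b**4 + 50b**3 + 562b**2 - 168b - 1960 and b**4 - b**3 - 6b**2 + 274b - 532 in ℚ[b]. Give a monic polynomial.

Euclidean algorithm in ℚ[b]:
  -2b**5 - 18b**4 + 50b**3 + 562b**2 - 168b - 1960 = (-2b - 20)(b**4 - b**3 - 6b**2 + 274b - 532) + (18b**3 + 990b**2 + 4248b - 12600)
  b**4 - b**3 - 6b**2 + 274b - 532 = ((1/18)b - 28/9)(18b**3 + 990b**2 + 4248b - 12600) + (2838b**2 + 14190b - 39732)
  18b**3 + 990b**2 + 4248b - 12600 = ((3/473)b + 150/473)(2838b**2 + 14190b - 39732) + (0)
Last nonzero remainder: 2838b**2 + 14190b - 39732. Dividing through by 2838 gives the monic gcd b**2 + 5b - 14.

b**2 + 5b - 14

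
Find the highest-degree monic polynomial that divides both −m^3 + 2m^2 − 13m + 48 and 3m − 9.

m − 3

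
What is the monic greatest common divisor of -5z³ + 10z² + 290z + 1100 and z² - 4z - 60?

Euclidean algorithm in ℚ[z]:
  -5z³ + 10z² + 290z + 1100 = (-5z - 10)(z² - 4z - 60) + (-50z + 500)
  z² - 4z - 60 = (-(1/50)z - 3/25)(-50z + 500) + (0)
Last nonzero remainder: -50z + 500. Dividing through by -50 gives the monic gcd z - 10.

z - 10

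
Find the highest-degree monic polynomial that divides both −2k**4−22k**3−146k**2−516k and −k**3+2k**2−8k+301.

k**2+5k+43

By polynomial division,
  −2k**4−22k**3−146k**2−516k = (2k+26)(−k**3+2k**2−8k+301) + (−182k**2−910k−7826)
  −k**3+2k**2−8k+301 = ((1/182)k−1/26)(−182k**2−910k−7826) + (0)
Last nonzero remainder: −182k**2−910k−7826. Dividing through by −182 gives the monic gcd k**2+5k+43.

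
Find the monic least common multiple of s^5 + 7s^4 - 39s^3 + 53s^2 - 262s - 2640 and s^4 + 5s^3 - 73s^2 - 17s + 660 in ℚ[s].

Apply the Euclidean algorithm:
  s^5 + 7s^4 - 39s^3 + 53s^2 - 262s - 2640 = (s + 2)(s^4 + 5s^3 - 73s^2 - 17s + 660) + (24s^3 + 216s^2 - 888s - 3960)
  s^4 + 5s^3 - 73s^2 - 17s + 660 = ((1/24)s - 1/6)(24s^3 + 216s^2 - 888s - 3960) + (0)
Last nonzero remainder: 24s^3 + 216s^2 - 888s - 3960. Dividing through by 24 gives the monic gcd s^3 + 9s^2 - 37s - 165.
Then lcm(f, g) = f·g / gcd(f, g); expanding and making the result monic gives the answer.

s^6 + 3s^5 - 67s^4 + 209s^3 - 474s^2 - 1592s + 10560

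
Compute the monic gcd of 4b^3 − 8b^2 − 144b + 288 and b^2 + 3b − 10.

By polynomial division,
  4b^3 − 8b^2 − 144b + 288 = (4b − 20)(b^2 + 3b − 10) + (−44b + 88)
  b^2 + 3b − 10 = (−(1/44)b − 5/44)(−44b + 88) + (0)
Last nonzero remainder: −44b + 88. Dividing through by −44 gives the monic gcd b − 2.

b − 2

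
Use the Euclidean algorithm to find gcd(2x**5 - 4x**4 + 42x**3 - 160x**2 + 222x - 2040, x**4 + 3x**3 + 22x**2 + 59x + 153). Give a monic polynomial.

x**2 - x + 17

By polynomial division,
  2x**5 - 4x**4 + 42x**3 - 160x**2 + 222x - 2040 = (2x - 10)(x**4 + 3x**3 + 22x**2 + 59x + 153) + (28x**3 - 58x**2 + 506x - 510)
  x**4 + 3x**3 + 22x**2 + 59x + 153 = ((1/28)x + 71/392)(28x**3 - 58x**2 + 506x - 510) + ((2829/196)x**2 - (2829/196)x + 48093/196)
  28x**3 - 58x**2 + 506x - 510 = ((5488/2829)x - 1960/943)((2829/196)x**2 - (2829/196)x + 48093/196) + (0)
Last nonzero remainder: (2829/196)x**2 - (2829/196)x + 48093/196. Dividing through by 2829/196 gives the monic gcd x**2 - x + 17.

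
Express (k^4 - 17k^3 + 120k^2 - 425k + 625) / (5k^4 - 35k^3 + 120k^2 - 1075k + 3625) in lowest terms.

(k^2 - 7k + 25)/(5k^2 + 15k + 145)

By polynomial division,
  k^4 - 17k^3 + 120k^2 - 425k + 625 = (1/5)(5k^4 - 35k^3 + 120k^2 - 1075k + 3625) + (-10k^3 + 96k^2 - 210k - 100)
  5k^4 - 35k^3 + 120k^2 - 1075k + 3625 = (-(1/2)k - 13/10)(-10k^3 + 96k^2 - 210k - 100) + ((699/5)k^2 - 1398k + 3495)
  -10k^3 + 96k^2 - 210k - 100 = (-(50/699)k - 20/699)((699/5)k^2 - 1398k + 3495) + (0)
Last nonzero remainder: (699/5)k^2 - 1398k + 3495. Dividing through by 699/5 gives the monic gcd k^2 - 10k + 25.
Cancel k^2 - 10k + 25 from numerator and denominator to get the reduced form.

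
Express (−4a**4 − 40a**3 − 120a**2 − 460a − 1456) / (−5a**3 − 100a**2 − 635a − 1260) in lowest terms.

Apply the Euclidean algorithm:
  −4a**4 − 40a**3 − 120a**2 − 460a − 1456 = ((4/5)a − 8)(−5a**3 − 100a**2 − 635a − 1260) + (−412a**2 − 4532a − 11536)
  −5a**3 − 100a**2 − 635a − 1260 = ((5/412)a + 45/412)(−412a**2 − 4532a − 11536) + (0)
Last nonzero remainder: −412a**2 − 4532a − 11536. Dividing through by −412 gives the monic gcd a**2 + 11a + 28.
Cancel a**2 + 11a + 28 from numerator and denominator to get the reduced form.

(4a**2 − 4a + 52)/(5a + 45)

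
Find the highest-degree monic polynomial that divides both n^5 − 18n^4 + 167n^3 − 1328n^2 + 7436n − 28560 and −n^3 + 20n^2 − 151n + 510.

By polynomial division,
  n^5 − 18n^4 + 167n^3 − 1328n^2 + 7436n − 28560 = (−n^2 − 2n − 56)(−n^3 + 20n^2 − 151n + 510) + (0)
Last nonzero remainder: −n^3 + 20n^2 − 151n + 510. Dividing through by −1 gives the monic gcd n^3 − 20n^2 + 151n − 510.

n^3 − 20n^2 + 151n − 510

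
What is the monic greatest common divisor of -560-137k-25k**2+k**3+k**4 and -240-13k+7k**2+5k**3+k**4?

By polynomial division,
  k**4+k**3-25k**2-137k-560 = (k**4+5k**3+7k**2-13k-240) + (-4k**3-32k**2-124k-320)
  k**4+5k**3+7k**2-13k-240 = (-(1/4)k+3/4)(-4k**3-32k**2-124k-320) + (0)
Last nonzero remainder: -4k**3-32k**2-124k-320. Dividing through by -4 gives the monic gcd k**3+8k**2+31k+80.

80+31k+8k**2+k**3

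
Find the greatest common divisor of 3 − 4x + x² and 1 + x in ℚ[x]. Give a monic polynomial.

1

Apply the Euclidean algorithm:
  x² − 4x + 3 = (x − 5)(x + 1) + (8)
  x + 1 = ((1/8)x + 1/8)(8) + (0)
The last nonzero remainder is the constant 8, so the polynomials are coprime and gcd = 1.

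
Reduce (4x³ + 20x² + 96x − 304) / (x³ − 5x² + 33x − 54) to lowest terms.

(4x² + 28x + 152)/(x² − 3x + 27)

By polynomial division,
  4x³ + 20x² + 96x − 304 = (4)(x³ − 5x² + 33x − 54) + (40x² − 36x − 88)
  x³ − 5x² + 33x − 54 = ((1/40)x − 41/400)(40x² − 36x − 88) + ((3151/100)x − 3151/50)
  40x² − 36x − 88 = ((4000/3151)x + 4400/3151)((3151/100)x − 3151/50) + (0)
Last nonzero remainder: (3151/100)x − 3151/50. Dividing through by 3151/100 gives the monic gcd x − 2.
Cancel x − 2 from numerator and denominator to get the reduced form.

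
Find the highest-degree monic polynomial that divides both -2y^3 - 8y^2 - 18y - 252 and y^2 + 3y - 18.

Apply the Euclidean algorithm:
  -2y^3 - 8y^2 - 18y - 252 = (-2y - 2)(y^2 + 3y - 18) + (-48y - 288)
  y^2 + 3y - 18 = (-(1/48)y + 1/16)(-48y - 288) + (0)
Last nonzero remainder: -48y - 288. Dividing through by -48 gives the monic gcd y + 6.

y + 6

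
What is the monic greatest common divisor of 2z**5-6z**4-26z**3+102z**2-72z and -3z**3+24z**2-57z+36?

Apply the Euclidean algorithm:
  2z**5-6z**4-26z**3+102z**2-72z = (-(2/3)z**2-(10/3)z-16/3)(-3z**3+24z**2-57z+36) + (64z**2-256z+192)
  -3z**3+24z**2-57z+36 = (-(3/64)z+3/16)(64z**2-256z+192) + (0)
Last nonzero remainder: 64z**2-256z+192. Dividing through by 64 gives the monic gcd z**2-4z+3.

z**2-4z+3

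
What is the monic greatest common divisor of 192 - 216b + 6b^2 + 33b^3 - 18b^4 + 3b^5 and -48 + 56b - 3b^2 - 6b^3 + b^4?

4 - 5b + b^2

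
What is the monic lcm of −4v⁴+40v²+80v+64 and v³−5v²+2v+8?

Apply the Euclidean algorithm:
  −4v⁴+40v²+80v+64 = (−4v−20)(v³−5v²+2v+8) + (−52v²+152v+224)
  v³−5v²+2v+8 = (−(1/52)v+27/676)(−52v²+152v+224) + ((40/169)v−160/169)
  −52v²+152v+224 = (−(2197/10)v−1183/5)((40/169)v−160/169) + (0)
Last nonzero remainder: (40/169)v−160/169. Dividing through by 40/169 gives the monic gcd v−4.
Then lcm(f, g) = f·g / gcd(f, g); expanding and making the result monic gives the answer.

v⁶−v⁵−12v⁴−10v³+24v²+56v+32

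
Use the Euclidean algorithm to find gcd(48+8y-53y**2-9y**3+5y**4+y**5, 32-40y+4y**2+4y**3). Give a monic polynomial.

-4+3y+y**2

Euclidean algorithm in ℚ[y]:
  y**5+5y**4-9y**3-53y**2+8y+48 = ((1/4)y**2+y-3/4)(4y**3+4y**2-40y+32) + (-18y**2-54y+72)
  4y**3+4y**2-40y+32 = (-(2/9)y+4/9)(-18y**2-54y+72) + (0)
Last nonzero remainder: -18y**2-54y+72. Dividing through by -18 gives the monic gcd y**2+3y-4.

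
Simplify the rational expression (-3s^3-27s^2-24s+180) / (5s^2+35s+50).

(-3s^2-12s+36)/(5s+10)

Euclidean algorithm in ℚ[s]:
  -3s^3-27s^2-24s+180 = (-(3/5)s-6/5)(5s^2+35s+50) + (48s+240)
  5s^2+35s+50 = ((5/48)s+5/24)(48s+240) + (0)
Last nonzero remainder: 48s+240. Dividing through by 48 gives the monic gcd s+5.
Cancel s+5 from numerator and denominator to get the reduced form.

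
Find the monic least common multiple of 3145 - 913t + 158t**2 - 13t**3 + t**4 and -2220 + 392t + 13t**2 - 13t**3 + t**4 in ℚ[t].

By polynomial division,
  t**4 - 13t**3 + 158t**2 - 913t + 3145 = (t**4 - 13t**3 + 13t**2 + 392t - 2220) + (145t**2 - 1305t + 5365)
  t**4 - 13t**3 + 13t**2 + 392t - 2220 = ((1/145)t**2 - (4/145)t - 12/29)(145t**2 - 1305t + 5365) + (0)
Last nonzero remainder: 145t**2 - 1305t + 5365. Dividing through by 145 gives the monic gcd t**2 - 9t + 37.
Then lcm(f, g) = f·g / gcd(f, g); expanding and making the result monic gives the answer.

-188700 + 42200t - 2683t**2 - 765t**3 + 150t**4 - 17t**5 + t**6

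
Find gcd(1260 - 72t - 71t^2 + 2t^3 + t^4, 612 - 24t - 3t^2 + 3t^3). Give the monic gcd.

6 + t

Euclidean algorithm in ℚ[t]:
  t^4 + 2t^3 - 71t^2 - 72t + 1260 = ((1/3)t + 1)(3t^3 - 3t^2 - 24t + 612) + (-60t^2 - 252t + 648)
  3t^3 - 3t^2 - 24t + 612 = (-(1/20)t + 13/50)(-60t^2 - 252t + 648) + ((1848/25)t + 11088/25)
  -60t^2 - 252t + 648 = (-(125/154)t + 225/154)((1848/25)t + 11088/25) + (0)
Last nonzero remainder: (1848/25)t + 11088/25. Dividing through by 1848/25 gives the monic gcd t + 6.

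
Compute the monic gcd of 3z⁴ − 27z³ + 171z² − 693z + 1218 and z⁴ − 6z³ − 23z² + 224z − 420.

Apply the Euclidean algorithm:
  3z⁴ − 27z³ + 171z² − 693z + 1218 = (3)(z⁴ − 6z³ − 23z² + 224z − 420) + (−9z³ + 240z² − 1365z + 2478)
  z⁴ − 6z³ − 23z² + 224z − 420 = (−(1/9)z − 62/27)(−9z³ + 240z² − 1365z + 2478) + ((3388/9)z² − (23716/9)z + 47432/9)
  −9z³ + 240z² − 1365z + 2478 = (−(81/3388)z + 1593/3388)((3388/9)z² − (23716/9)z + 47432/9) + (0)
Last nonzero remainder: (3388/9)z² − (23716/9)z + 47432/9. Dividing through by 3388/9 gives the monic gcd z² − 7z + 14.

z² − 7z + 14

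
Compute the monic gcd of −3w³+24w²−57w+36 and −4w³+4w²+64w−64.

w²−5w+4

By polynomial division,
  −3w³+24w²−57w+36 = (3/4)(−4w³+4w²+64w−64) + (21w²−105w+84)
  −4w³+4w²+64w−64 = (−(4/21)w−16/21)(21w²−105w+84) + (0)
Last nonzero remainder: 21w²−105w+84. Dividing through by 21 gives the monic gcd w²−5w+4.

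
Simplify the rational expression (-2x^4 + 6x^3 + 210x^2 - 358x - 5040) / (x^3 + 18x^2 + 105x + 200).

Euclidean algorithm in ℚ[x]:
  -2x^4 + 6x^3 + 210x^2 - 358x - 5040 = (-2x + 42)(x^3 + 18x^2 + 105x + 200) + (-336x^2 - 4368x - 13440)
  x^3 + 18x^2 + 105x + 200 = (-(1/336)x - 5/336)(-336x^2 - 4368x - 13440) + (0)
Last nonzero remainder: -336x^2 - 4368x - 13440. Dividing through by -336 gives the monic gcd x^2 + 13x + 40.
Cancel x^2 + 13x + 40 from numerator and denominator to get the reduced form.

(-2x^2 + 32x - 126)/(x + 5)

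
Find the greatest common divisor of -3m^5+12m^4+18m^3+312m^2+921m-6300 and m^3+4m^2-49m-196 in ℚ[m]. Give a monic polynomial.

m^2-3m-28

By polynomial division,
  -3m^5+12m^4+18m^3+312m^2+921m-6300 = (-3m^2+24m-225)(m^3+4m^2-49m-196) + (1800m^2-5400m-50400)
  m^3+4m^2-49m-196 = ((1/1800)m+7/1800)(1800m^2-5400m-50400) + (0)
Last nonzero remainder: 1800m^2-5400m-50400. Dividing through by 1800 gives the monic gcd m^2-3m-28.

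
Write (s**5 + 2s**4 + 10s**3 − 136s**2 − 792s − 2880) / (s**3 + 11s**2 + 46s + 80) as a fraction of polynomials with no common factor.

(s**3 − 4s**2 + 18s − 180)/(s + 5)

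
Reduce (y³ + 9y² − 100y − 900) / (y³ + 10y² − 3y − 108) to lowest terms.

Repeated division with remainder:
  y³ + 9y² − 100y − 900 = (y³ + 10y² − 3y − 108) + (−y² − 97y − 792)
  y³ + 10y² − 3y − 108 = (−y + 87)(−y² − 97y − 792) + (7644y + 68796)
  −y² − 97y − 792 = (−(1/7644)y − 22/1911)(7644y + 68796) + (0)
Last nonzero remainder: 7644y + 68796. Dividing through by 7644 gives the monic gcd y + 9.
Cancel y + 9 from numerator and denominator to get the reduced form.

(y² − 100)/(y² + y − 12)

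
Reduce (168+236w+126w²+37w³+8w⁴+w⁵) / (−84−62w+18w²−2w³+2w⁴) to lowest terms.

Repeated division with remainder:
  w⁵+8w⁴+37w³+126w²+236w+168 = ((1/2)w+9/2)(2w⁴−2w³+18w²−62w−84) + (37w³+76w²+557w+546)
  2w⁴−2w³+18w²−62w−84 = ((2/37)w−226/1369)(37w³+76w²+557w+546) + ((600/1369)w²+(600/1369)w+8400/1369)
  37w³+76w²+557w+546 = ((50653/600)w+17797/200)((600/1369)w²+(600/1369)w+8400/1369) + (0)
Last nonzero remainder: (600/1369)w²+(600/1369)w+8400/1369. Dividing through by 600/1369 gives the monic gcd w²+w+14.
Cancel w²+w+14 from numerator and denominator to get the reduced form.

(12+16w+7w²+w³)/(−6−4w+2w²)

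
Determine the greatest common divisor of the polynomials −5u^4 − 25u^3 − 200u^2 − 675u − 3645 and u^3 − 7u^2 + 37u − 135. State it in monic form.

u^2 − 2u + 27

Euclidean algorithm in ℚ[u]:
  −5u^4 − 25u^3 − 200u^2 − 675u − 3645 = (−5u − 60)(u^3 − 7u^2 + 37u − 135) + (−435u^2 + 870u − 11745)
  u^3 − 7u^2 + 37u − 135 = (−(1/435)u + 1/87)(−435u^2 + 870u − 11745) + (0)
Last nonzero remainder: −435u^2 + 870u − 11745. Dividing through by −435 gives the monic gcd u^2 − 2u + 27.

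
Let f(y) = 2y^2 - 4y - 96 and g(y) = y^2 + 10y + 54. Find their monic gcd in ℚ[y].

Repeated division with remainder:
  2y^2 - 4y - 96 = (2)(y^2 + 10y + 54) + (-24y - 204)
  y^2 + 10y + 54 = (-(1/24)y - 1/16)(-24y - 204) + (165/4)
  -24y - 204 = (-(32/55)y - 272/55)(165/4) + (0)
The last nonzero remainder is the constant 165/4, so the polynomials are coprime and gcd = 1.

1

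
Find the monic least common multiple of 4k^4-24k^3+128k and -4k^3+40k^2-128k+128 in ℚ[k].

k^5-8k^4+12k^3+32k^2-64k

Repeated division with remainder:
  4k^4-24k^3+128k = (-k-4)(-4k^3+40k^2-128k+128) + (32k^2-256k+512)
  -4k^3+40k^2-128k+128 = (-(1/8)k+1/4)(32k^2-256k+512) + (0)
Last nonzero remainder: 32k^2-256k+512. Dividing through by 32 gives the monic gcd k^2-8k+16.
Then lcm(f, g) = f·g / gcd(f, g); expanding and making the result monic gives the answer.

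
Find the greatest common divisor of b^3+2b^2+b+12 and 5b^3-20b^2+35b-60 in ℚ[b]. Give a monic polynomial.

Euclidean algorithm in ℚ[b]:
  b^3+2b^2+b+12 = (1/5)(5b^3-20b^2+35b-60) + (6b^2-6b+24)
  5b^3-20b^2+35b-60 = ((5/6)b-5/2)(6b^2-6b+24) + (0)
Last nonzero remainder: 6b^2-6b+24. Dividing through by 6 gives the monic gcd b^2-b+4.

b^2-b+4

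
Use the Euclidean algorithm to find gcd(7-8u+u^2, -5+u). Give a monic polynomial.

Apply the Euclidean algorithm:
  u^2-8u+7 = (u-3)(u-5) + (-8)
  u-5 = (-(1/8)u+5/8)(-8) + (0)
The last nonzero remainder is the constant -8, so the polynomials are coprime and gcd = 1.

1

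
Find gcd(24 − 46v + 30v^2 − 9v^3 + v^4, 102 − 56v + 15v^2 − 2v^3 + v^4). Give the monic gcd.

Repeated division with remainder:
  v^4 − 9v^3 + 30v^2 − 46v + 24 = (v^4 − 2v^3 + 15v^2 − 56v + 102) + (−7v^3 + 15v^2 + 10v − 78)
  v^4 − 2v^3 + 15v^2 − 56v + 102 = (−(1/7)v − 1/49)(−7v^3 + 15v^2 + 10v − 78) + ((820/49)v^2 − (3280/49)v + 4920/49)
  −7v^3 + 15v^2 + 10v − 78 = (−(343/820)v − 637/820)((820/49)v^2 − (3280/49)v + 4920/49) + (0)
Last nonzero remainder: (820/49)v^2 − (3280/49)v + 4920/49. Dividing through by 820/49 gives the monic gcd v^2 − 4v + 6.

6 − 4v + v^2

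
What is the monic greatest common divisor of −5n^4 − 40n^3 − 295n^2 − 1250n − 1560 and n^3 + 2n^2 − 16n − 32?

n^2 + 6n + 8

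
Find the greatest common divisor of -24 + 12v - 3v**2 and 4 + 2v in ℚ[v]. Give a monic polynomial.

1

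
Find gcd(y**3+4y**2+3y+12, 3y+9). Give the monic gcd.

1

Repeated division with remainder:
  y**3+4y**2+3y+12 = ((1/3)y**2+(1/3)y)(3y+9) + (12)
  3y+9 = ((1/4)y+3/4)(12) + (0)
The last nonzero remainder is the constant 12, so the polynomials are coprime and gcd = 1.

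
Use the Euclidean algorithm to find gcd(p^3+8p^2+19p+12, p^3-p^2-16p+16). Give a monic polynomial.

Repeated division with remainder:
  p^3+8p^2+19p+12 = (p^3-p^2-16p+16) + (9p^2+35p-4)
  p^3-p^2-16p+16 = ((1/9)p-44/81)(9p^2+35p-4) + ((280/81)p+1120/81)
  9p^2+35p-4 = ((729/280)p-81/280)((280/81)p+1120/81) + (0)
Last nonzero remainder: (280/81)p+1120/81. Dividing through by 280/81 gives the monic gcd p+4.

p+4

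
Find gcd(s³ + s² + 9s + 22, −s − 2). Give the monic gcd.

s + 2

Apply the Euclidean algorithm:
  s³ + s² + 9s + 22 = (−s² + s − 11)(−s − 2) + (0)
Last nonzero remainder: −s − 2. Dividing through by −1 gives the monic gcd s + 2.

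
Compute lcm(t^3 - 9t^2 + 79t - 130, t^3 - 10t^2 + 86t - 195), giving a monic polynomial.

t^4 - 12t^3 + 106t^2 - 367t + 390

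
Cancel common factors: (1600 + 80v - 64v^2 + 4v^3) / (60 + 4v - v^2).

Apply the Euclidean algorithm:
  4v^3 - 64v^2 + 80v + 1600 = (-4v + 48)(-v^2 + 4v + 60) + (128v - 1280)
  -v^2 + 4v + 60 = (-(1/128)v - 3/64)(128v - 1280) + (0)
Last nonzero remainder: 128v - 1280. Dividing through by 128 gives the monic gcd v - 10.
Cancel v - 10 from numerator and denominator to get the reduced form.

(160 + 24v - 4v^2)/(6 + v)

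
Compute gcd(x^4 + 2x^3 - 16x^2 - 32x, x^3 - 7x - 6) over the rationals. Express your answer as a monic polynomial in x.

Apply the Euclidean algorithm:
  x^4 + 2x^3 - 16x^2 - 32x = (x + 2)(x^3 - 7x - 6) + (-9x^2 - 12x + 12)
  x^3 - 7x - 6 = (-(1/9)x + 4/27)(-9x^2 - 12x + 12) + (-(35/9)x - 70/9)
  -9x^2 - 12x + 12 = ((81/35)x - 54/35)(-(35/9)x - 70/9) + (0)
Last nonzero remainder: -(35/9)x - 70/9. Dividing through by -35/9 gives the monic gcd x + 2.

x + 2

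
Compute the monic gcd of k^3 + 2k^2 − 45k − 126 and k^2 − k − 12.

Euclidean algorithm in ℚ[k]:
  k^3 + 2k^2 − 45k − 126 = (k + 3)(k^2 − k − 12) + (−30k − 90)
  k^2 − k − 12 = (−(1/30)k + 2/15)(−30k − 90) + (0)
Last nonzero remainder: −30k − 90. Dividing through by −30 gives the monic gcd k + 3.

k + 3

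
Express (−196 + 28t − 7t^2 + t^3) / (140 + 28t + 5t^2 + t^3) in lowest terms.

Apply the Euclidean algorithm:
  t^3 − 7t^2 + 28t − 196 = (t^3 + 5t^2 + 28t + 140) + (−12t^2 − 336)
  t^3 + 5t^2 + 28t + 140 = (−(1/12)t − 5/12)(−12t^2 − 336) + (0)
Last nonzero remainder: −12t^2 − 336. Dividing through by −12 gives the monic gcd t^2 + 28.
Cancel t^2 + 28 from numerator and denominator to get the reduced form.

(−7 + t)/(5 + t)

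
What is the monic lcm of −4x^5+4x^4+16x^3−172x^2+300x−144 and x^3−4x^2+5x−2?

x^6−3x^5−2x^4+51x^3−161x^2+186x−72

By polynomial division,
  −4x^5+4x^4+16x^3−172x^2+300x−144 = (−4x^2−12x−12)(x^3−4x^2+5x−2) + (−168x^2+336x−168)
  x^3−4x^2+5x−2 = (−(1/168)x+1/84)(−168x^2+336x−168) + (0)
Last nonzero remainder: −168x^2+336x−168. Dividing through by −168 gives the monic gcd x^2−2x+1.
Then lcm(f, g) = f·g / gcd(f, g); expanding and making the result monic gives the answer.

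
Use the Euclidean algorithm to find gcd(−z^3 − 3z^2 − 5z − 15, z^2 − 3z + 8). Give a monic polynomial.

Apply the Euclidean algorithm:
  −z^3 − 3z^2 − 5z − 15 = (−z − 6)(z^2 − 3z + 8) + (−15z + 33)
  z^2 − 3z + 8 = (−(1/15)z + 4/75)(−15z + 33) + (156/25)
  −15z + 33 = (−(125/52)z + 275/52)(156/25) + (0)
The last nonzero remainder is the constant 156/25, so the polynomials are coprime and gcd = 1.

1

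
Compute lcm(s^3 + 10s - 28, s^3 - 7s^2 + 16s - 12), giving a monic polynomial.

s^5 - 5s^4 + 16s^3 - 78s^2 + 200s - 168

Repeated division with remainder:
  s^3 + 10s - 28 = (s^3 - 7s^2 + 16s - 12) + (7s^2 - 6s - 16)
  s^3 - 7s^2 + 16s - 12 = ((1/7)s - 43/49)(7s^2 - 6s - 16) + ((638/49)s - 1276/49)
  7s^2 - 6s - 16 = ((343/638)s + 196/319)((638/49)s - 1276/49) + (0)
Last nonzero remainder: (638/49)s - 1276/49. Dividing through by 638/49 gives the monic gcd s - 2.
Then lcm(f, g) = f·g / gcd(f, g); expanding and making the result monic gives the answer.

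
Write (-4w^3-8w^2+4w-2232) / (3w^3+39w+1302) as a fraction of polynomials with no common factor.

Euclidean algorithm in ℚ[w]:
  -4w^3-8w^2+4w-2232 = (-4/3)(3w^3+39w+1302) + (-8w^2+56w-496)
  3w^3+39w+1302 = (-(3/8)w-21/8)(-8w^2+56w-496) + (0)
Last nonzero remainder: -8w^2+56w-496. Dividing through by -8 gives the monic gcd w^2-7w+62.
Cancel w^2-7w+62 from numerator and denominator to get the reduced form.

(-4w-36)/(3w+21)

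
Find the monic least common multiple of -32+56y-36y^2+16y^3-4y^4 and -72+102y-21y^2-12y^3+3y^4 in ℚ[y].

-96+160y-86y^2+25y^3+y^4-5y^5+y^6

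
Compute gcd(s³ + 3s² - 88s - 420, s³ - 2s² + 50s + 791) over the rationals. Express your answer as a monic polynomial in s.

By polynomial division,
  s³ + 3s² - 88s - 420 = (s³ - 2s² + 50s + 791) + (5s² - 138s - 1211)
  s³ - 2s² + 50s + 791 = ((1/5)s + 128/25)(5s² - 138s - 1211) + ((24969/25)s + 174783/25)
  5s² - 138s - 1211 = ((125/24969)s - 4325/24969)((24969/25)s + 174783/25) + (0)
Last nonzero remainder: (24969/25)s + 174783/25. Dividing through by 24969/25 gives the monic gcd s + 7.

s + 7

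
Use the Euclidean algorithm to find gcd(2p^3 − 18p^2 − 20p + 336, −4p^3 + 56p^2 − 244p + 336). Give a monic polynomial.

p − 7

Repeated division with remainder:
  2p^3 − 18p^2 − 20p + 336 = (−1/2)(−4p^3 + 56p^2 − 244p + 336) + (10p^2 − 142p + 504)
  −4p^3 + 56p^2 − 244p + 336 = (−(2/5)p − 2/25)(10p^2 − 142p + 504) + (−(1344/25)p + 9408/25)
  10p^2 − 142p + 504 = (−(125/672)p + 75/56)(−(1344/25)p + 9408/25) + (0)
Last nonzero remainder: −(1344/25)p + 9408/25. Dividing through by −1344/25 gives the monic gcd p − 7.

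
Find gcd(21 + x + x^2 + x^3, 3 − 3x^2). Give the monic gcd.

Euclidean algorithm in ℚ[x]:
  x^3 + x^2 + x + 21 = (−(1/3)x − 1/3)(−3x^2 + 3) + (2x + 22)
  −3x^2 + 3 = (−(3/2)x + 33/2)(2x + 22) + (−360)
  2x + 22 = (−(1/180)x − 11/180)(−360) + (0)
The last nonzero remainder is the constant −360, so the polynomials are coprime and gcd = 1.

1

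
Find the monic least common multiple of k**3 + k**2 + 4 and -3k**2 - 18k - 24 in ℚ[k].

By polynomial division,
  k**3 + k**2 + 4 = (-(1/3)k + 5/3)(-3k**2 - 18k - 24) + (22k + 44)
  -3k**2 - 18k - 24 = (-(3/22)k - 6/11)(22k + 44) + (0)
Last nonzero remainder: 22k + 44. Dividing through by 22 gives the monic gcd k + 2.
Then lcm(f, g) = f·g / gcd(f, g); expanding and making the result monic gives the answer.

k**4 + 5k**3 + 4k**2 + 4k + 16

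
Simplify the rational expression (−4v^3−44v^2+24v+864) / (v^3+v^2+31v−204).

By polynomial division,
  −4v^3−44v^2+24v+864 = (−4)(v^3+v^2+31v−204) + (−40v^2+148v+48)
  v^3+v^2+31v−204 = (−(1/40)v−47/400)(−40v^2+148v+48) + ((4959/100)v−4959/25)
  −40v^2+148v+48 = (−(4000/4959)v−400/1653)((4959/100)v−4959/25) + (0)
Last nonzero remainder: (4959/100)v−4959/25. Dividing through by 4959/100 gives the monic gcd v−4.
Cancel v−4 from numerator and denominator to get the reduced form.

(−4v^2−60v−216)/(v^2+5v+51)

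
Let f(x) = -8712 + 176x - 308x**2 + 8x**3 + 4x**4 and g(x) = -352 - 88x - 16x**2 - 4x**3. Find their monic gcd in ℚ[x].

By polynomial division,
  4x**4 + 8x**3 - 308x**2 + 176x - 8712 = (-x + 2)(-4x**3 - 16x**2 - 88x - 352) + (-364x**2 - 8008)
  -4x**3 - 16x**2 - 88x - 352 = ((1/91)x + 4/91)(-364x**2 - 8008) + (0)
Last nonzero remainder: -364x**2 - 8008. Dividing through by -364 gives the monic gcd x**2 + 22.

22 + x**2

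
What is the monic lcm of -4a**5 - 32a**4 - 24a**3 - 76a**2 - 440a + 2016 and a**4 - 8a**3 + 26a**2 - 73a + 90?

By polynomial division,
  -4a**5 - 32a**4 - 24a**3 - 76a**2 - 440a + 2016 = (-4a - 64)(a**4 - 8a**3 + 26a**2 - 73a + 90) + (-432a**3 + 1296a**2 - 4752a + 7776)
  a**4 - 8a**3 + 26a**2 - 73a + 90 = (-(1/432)a + 5/432)(-432a**3 + 1296a**2 - 4752a + 7776) + (0)
Last nonzero remainder: -432a**3 + 1296a**2 - 4752a + 7776. Dividing through by -432 gives the monic gcd a**3 - 3a**2 + 11a - 18.
Then lcm(f, g) = f·g / gcd(f, g); expanding and making the result monic gives the answer.

a**6 + 3a**5 - 34a**4 - 11a**3 + 15a**2 - 1054a + 2520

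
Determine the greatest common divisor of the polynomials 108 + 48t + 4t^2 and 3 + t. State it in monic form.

3 + t

By polynomial division,
  4t^2 + 48t + 108 = (4t + 36)(t + 3) + (0)
The last nonzero remainder t + 3 is already monic.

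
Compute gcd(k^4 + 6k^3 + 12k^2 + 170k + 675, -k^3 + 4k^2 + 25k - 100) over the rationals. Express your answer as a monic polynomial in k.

k + 5

Euclidean algorithm in ℚ[k]:
  k^4 + 6k^3 + 12k^2 + 170k + 675 = (-k - 10)(-k^3 + 4k^2 + 25k - 100) + (77k^2 + 320k - 325)
  -k^3 + 4k^2 + 25k - 100 = (-(1/77)k + 628/5929)(77k^2 + 320k - 325) + (-(77760/5929)k - 388800/5929)
  77k^2 + 320k - 325 = (-(456533/77760)k + 77077/15552)(-(77760/5929)k - 388800/5929) + (0)
Last nonzero remainder: -(77760/5929)k - 388800/5929. Dividing through by -77760/5929 gives the monic gcd k + 5.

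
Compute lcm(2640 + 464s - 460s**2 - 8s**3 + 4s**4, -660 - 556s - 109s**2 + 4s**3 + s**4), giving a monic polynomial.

Apply the Euclidean algorithm:
  4s**4 - 8s**3 - 460s**2 + 464s + 2640 = (4)(s**4 + 4s**3 - 109s**2 - 556s - 660) + (-24s**3 - 24s**2 + 2688s + 5280)
  s**4 + 4s**3 - 109s**2 - 556s - 660 = (-(1/24)s - 1/8)(-24s**3 - 24s**2 + 2688s + 5280) + (0)
Last nonzero remainder: -24s**3 - 24s**2 + 2688s + 5280. Dividing through by -24 gives the monic gcd s**3 + s**2 - 112s - 220.
Then lcm(f, g) = f·g / gcd(f, g); expanding and making the result monic gives the answer.

1980 + 1008s - 229s**2 - 121s**3 + s**4 + s**5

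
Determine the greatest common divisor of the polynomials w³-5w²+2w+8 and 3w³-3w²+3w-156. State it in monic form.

w-4

By polynomial division,
  w³-5w²+2w+8 = (1/3)(3w³-3w²+3w-156) + (-4w²+w+60)
  3w³-3w²+3w-156 = (-(3/4)w+9/16)(-4w²+w+60) + ((759/16)w-759/4)
  -4w²+w+60 = (-(64/759)w-80/253)((759/16)w-759/4) + (0)
Last nonzero remainder: (759/16)w-759/4. Dividing through by 759/16 gives the monic gcd w-4.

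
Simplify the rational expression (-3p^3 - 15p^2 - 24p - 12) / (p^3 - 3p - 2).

Repeated division with remainder:
  -3p^3 - 15p^2 - 24p - 12 = (-3)(p^3 - 3p - 2) + (-15p^2 - 33p - 18)
  p^3 - 3p - 2 = (-(1/15)p + 11/75)(-15p^2 - 33p - 18) + ((16/25)p + 16/25)
  -15p^2 - 33p - 18 = (-(375/16)p - 225/8)((16/25)p + 16/25) + (0)
Last nonzero remainder: (16/25)p + 16/25. Dividing through by 16/25 gives the monic gcd p + 1.
Cancel p + 1 from numerator and denominator to get the reduced form.

(-3p^2 - 12p - 12)/(p^2 - p - 2)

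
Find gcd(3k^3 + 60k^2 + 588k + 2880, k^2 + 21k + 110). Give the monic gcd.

Repeated division with remainder:
  3k^3 + 60k^2 + 588k + 2880 = (3k - 3)(k^2 + 21k + 110) + (321k + 3210)
  k^2 + 21k + 110 = ((1/321)k + 11/321)(321k + 3210) + (0)
Last nonzero remainder: 321k + 3210. Dividing through by 321 gives the monic gcd k + 10.

k + 10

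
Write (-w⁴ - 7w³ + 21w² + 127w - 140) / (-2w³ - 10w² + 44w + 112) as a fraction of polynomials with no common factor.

(w² + 4w - 5)/(2w + 4)

Apply the Euclidean algorithm:
  -w⁴ - 7w³ + 21w² + 127w - 140 = ((1/2)w + 1)(-2w³ - 10w² + 44w + 112) + (9w² + 27w - 252)
  -2w³ - 10w² + 44w + 112 = (-(2/9)w - 4/9)(9w² + 27w - 252) + (0)
Last nonzero remainder: 9w² + 27w - 252. Dividing through by 9 gives the monic gcd w² + 3w - 28.
Cancel w² + 3w - 28 from numerator and denominator to get the reduced form.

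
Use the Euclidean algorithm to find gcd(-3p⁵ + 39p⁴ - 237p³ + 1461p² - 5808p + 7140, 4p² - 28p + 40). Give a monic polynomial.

Euclidean algorithm in ℚ[p]:
  -3p⁵ + 39p⁴ - 237p³ + 1461p² - 5808p + 7140 = (-(3/4)p³ + (9/2)p² - (81/4)p + 357/2)(4p² - 28p + 40) + (0)
Last nonzero remainder: 4p² - 28p + 40. Dividing through by 4 gives the monic gcd p² - 7p + 10.

p² - 7p + 10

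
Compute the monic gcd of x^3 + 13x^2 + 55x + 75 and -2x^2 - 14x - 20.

x + 5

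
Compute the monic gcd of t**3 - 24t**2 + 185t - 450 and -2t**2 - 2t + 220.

t - 10

By polynomial division,
  t**3 - 24t**2 + 185t - 450 = (-(1/2)t + 25/2)(-2t**2 - 2t + 220) + (320t - 3200)
  -2t**2 - 2t + 220 = (-(1/160)t - 11/160)(320t - 3200) + (0)
Last nonzero remainder: 320t - 3200. Dividing through by 320 gives the monic gcd t - 10.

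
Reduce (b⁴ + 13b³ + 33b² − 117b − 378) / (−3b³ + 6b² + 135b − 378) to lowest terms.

(−b² − 9b − 18)/(3b − 18)

Euclidean algorithm in ℚ[b]:
  b⁴ + 13b³ + 33b² − 117b − 378 = (−(1/3)b − 5)(−3b³ + 6b² + 135b − 378) + (108b² + 432b − 2268)
  −3b³ + 6b² + 135b − 378 = (−(1/36)b + 1/6)(108b² + 432b − 2268) + (0)
Last nonzero remainder: 108b² + 432b − 2268. Dividing through by 108 gives the monic gcd b² + 4b − 21.
Cancel b² + 4b − 21 from numerator and denominator to get the reduced form.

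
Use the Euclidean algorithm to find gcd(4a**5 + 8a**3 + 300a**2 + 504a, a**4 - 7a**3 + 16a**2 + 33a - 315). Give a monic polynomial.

a**3 - 2a**2 + 6a + 63

Repeated division with remainder:
  4a**5 + 8a**3 + 300a**2 + 504a = (4a + 28)(a**4 - 7a**3 + 16a**2 + 33a - 315) + (140a**3 - 280a**2 + 840a + 8820)
  a**4 - 7a**3 + 16a**2 + 33a - 315 = ((1/140)a - 1/28)(140a**3 - 280a**2 + 840a + 8820) + (0)
Last nonzero remainder: 140a**3 - 280a**2 + 840a + 8820. Dividing through by 140 gives the monic gcd a**3 - 2a**2 + 6a + 63.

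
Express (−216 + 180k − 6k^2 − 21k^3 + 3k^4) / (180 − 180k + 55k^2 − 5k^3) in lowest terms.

(18 − 3k − 3k^2)/(−15 + 5k)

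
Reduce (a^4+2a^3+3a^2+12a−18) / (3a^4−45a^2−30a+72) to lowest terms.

(a^2+6)/(3a^2−6a−24)

Repeated division with remainder:
  a^4+2a^3+3a^2+12a−18 = (1/3)(3a^4−45a^2−30a+72) + (2a^3+18a^2+22a−42)
  3a^4−45a^2−30a+72 = ((3/2)a−27/2)(2a^3+18a^2+22a−42) + (165a^2+330a−495)
  2a^3+18a^2+22a−42 = ((2/165)a+14/165)(165a^2+330a−495) + (0)
Last nonzero remainder: 165a^2+330a−495. Dividing through by 165 gives the monic gcd a^2+2a−3.
Cancel a^2+2a−3 from numerator and denominator to get the reduced form.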